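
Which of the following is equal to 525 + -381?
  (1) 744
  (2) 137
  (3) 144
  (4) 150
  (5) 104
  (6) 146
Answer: 3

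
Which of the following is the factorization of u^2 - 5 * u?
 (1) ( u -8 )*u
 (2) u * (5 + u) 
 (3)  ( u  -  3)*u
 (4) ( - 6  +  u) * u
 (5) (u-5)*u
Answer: 5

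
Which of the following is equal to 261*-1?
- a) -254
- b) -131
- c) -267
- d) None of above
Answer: d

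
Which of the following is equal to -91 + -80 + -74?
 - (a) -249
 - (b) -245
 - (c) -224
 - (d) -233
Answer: b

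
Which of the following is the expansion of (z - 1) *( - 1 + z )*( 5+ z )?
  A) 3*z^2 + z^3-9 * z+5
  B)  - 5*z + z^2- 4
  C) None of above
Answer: A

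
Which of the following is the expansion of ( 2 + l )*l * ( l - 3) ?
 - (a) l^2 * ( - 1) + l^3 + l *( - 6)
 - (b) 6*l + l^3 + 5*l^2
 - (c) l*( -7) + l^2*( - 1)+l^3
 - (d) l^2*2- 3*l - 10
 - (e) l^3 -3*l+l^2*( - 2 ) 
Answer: a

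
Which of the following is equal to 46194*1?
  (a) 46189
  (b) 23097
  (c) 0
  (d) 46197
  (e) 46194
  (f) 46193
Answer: e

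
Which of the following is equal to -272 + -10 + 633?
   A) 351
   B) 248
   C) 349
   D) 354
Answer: A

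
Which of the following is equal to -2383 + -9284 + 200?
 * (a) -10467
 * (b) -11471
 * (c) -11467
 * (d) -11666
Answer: c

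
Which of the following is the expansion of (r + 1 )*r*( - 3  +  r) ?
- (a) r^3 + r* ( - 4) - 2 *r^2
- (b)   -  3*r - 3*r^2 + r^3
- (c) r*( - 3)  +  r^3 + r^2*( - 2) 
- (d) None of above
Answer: c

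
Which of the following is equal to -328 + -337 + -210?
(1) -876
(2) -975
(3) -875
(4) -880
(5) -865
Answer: 3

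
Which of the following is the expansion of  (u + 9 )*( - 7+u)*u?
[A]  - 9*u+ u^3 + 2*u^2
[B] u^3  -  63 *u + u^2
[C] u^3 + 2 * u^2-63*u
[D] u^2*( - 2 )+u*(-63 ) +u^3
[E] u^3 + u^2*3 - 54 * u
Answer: C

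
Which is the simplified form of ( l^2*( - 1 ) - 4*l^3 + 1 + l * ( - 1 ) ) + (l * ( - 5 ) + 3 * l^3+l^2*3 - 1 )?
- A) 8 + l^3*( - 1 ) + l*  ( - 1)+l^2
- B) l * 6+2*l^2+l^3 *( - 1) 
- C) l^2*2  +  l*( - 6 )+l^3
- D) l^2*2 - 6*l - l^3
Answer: D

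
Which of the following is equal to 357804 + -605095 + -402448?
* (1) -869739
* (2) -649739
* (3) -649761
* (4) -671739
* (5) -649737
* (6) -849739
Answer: 2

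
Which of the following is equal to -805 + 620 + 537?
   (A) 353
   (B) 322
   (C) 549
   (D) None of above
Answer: D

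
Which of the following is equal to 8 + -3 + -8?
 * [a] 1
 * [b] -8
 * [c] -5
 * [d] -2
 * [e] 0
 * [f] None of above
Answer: f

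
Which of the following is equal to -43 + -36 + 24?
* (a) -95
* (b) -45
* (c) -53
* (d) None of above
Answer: d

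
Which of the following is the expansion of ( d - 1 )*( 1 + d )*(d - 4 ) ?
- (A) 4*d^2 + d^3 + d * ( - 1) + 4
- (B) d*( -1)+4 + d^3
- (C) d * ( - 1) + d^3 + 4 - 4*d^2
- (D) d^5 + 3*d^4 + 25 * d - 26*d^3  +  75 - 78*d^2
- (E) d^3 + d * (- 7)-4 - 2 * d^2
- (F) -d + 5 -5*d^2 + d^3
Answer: C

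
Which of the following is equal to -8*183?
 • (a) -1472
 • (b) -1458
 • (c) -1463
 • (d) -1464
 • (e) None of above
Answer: d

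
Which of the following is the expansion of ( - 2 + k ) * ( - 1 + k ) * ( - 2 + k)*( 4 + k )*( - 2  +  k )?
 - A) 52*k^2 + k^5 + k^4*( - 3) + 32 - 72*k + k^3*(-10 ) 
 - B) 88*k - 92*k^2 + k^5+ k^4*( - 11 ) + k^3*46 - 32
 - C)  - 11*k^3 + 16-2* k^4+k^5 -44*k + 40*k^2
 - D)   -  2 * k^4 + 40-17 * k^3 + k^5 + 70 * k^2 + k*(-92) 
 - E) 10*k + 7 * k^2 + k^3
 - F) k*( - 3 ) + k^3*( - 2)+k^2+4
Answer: A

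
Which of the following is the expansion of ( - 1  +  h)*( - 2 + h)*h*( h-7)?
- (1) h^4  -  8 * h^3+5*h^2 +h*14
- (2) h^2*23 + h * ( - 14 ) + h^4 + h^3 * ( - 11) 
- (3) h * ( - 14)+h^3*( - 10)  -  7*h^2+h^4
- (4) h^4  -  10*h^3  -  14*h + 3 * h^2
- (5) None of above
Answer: 5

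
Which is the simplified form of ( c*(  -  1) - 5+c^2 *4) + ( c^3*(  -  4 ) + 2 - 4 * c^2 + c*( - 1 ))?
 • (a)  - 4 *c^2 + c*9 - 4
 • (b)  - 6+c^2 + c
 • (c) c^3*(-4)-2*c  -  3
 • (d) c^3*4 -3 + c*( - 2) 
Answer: c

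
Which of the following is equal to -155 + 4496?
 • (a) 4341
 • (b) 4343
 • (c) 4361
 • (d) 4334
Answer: a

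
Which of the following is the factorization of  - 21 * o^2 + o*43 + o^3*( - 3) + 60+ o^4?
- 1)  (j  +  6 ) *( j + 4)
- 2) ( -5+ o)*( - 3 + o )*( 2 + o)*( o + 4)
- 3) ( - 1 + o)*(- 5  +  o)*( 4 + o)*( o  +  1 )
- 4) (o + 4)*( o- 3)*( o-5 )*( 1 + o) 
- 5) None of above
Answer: 4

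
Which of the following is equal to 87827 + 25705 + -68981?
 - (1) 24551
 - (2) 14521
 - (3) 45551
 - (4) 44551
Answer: 4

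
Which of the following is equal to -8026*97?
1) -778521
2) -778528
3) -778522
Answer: 3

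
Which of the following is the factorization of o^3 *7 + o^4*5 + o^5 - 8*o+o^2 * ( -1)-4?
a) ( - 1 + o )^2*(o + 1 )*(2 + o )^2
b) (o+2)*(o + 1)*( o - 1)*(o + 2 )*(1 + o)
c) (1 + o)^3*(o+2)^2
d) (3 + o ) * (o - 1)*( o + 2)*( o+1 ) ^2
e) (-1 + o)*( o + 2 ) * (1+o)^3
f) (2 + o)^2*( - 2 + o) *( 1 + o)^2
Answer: b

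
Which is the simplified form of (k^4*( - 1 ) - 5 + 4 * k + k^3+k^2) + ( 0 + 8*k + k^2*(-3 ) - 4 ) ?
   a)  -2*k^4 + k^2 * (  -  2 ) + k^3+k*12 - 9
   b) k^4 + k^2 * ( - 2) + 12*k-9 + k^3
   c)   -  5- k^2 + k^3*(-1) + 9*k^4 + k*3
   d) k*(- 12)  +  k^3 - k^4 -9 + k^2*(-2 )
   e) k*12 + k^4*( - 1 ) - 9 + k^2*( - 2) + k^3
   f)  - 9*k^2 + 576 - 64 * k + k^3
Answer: e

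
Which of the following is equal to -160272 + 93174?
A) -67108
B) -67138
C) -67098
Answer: C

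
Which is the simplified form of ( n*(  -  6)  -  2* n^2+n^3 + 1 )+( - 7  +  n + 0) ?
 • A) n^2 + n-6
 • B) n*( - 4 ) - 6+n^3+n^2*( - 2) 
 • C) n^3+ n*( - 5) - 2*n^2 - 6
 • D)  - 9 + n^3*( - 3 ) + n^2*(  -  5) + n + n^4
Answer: C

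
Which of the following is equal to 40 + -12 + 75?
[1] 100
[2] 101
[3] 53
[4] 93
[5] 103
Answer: 5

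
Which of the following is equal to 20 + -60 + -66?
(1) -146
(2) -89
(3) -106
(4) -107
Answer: 3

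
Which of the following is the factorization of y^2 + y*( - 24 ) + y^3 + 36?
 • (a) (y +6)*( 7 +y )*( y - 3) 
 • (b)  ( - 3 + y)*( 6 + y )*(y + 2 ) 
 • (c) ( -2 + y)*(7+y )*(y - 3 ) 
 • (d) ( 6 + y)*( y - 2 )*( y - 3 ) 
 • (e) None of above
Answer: d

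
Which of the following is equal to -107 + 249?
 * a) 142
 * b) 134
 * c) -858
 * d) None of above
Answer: a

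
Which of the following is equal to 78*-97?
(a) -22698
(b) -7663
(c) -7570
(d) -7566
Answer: d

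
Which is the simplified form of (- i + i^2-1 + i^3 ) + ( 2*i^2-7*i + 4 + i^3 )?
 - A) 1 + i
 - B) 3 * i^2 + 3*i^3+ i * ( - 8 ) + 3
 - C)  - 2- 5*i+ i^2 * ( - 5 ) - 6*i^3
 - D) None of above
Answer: D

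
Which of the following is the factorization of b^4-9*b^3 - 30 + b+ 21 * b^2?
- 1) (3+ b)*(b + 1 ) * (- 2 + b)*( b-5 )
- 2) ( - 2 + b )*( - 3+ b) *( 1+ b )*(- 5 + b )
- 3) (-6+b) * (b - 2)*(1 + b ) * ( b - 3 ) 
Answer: 2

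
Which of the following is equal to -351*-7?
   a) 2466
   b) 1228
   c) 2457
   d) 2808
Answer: c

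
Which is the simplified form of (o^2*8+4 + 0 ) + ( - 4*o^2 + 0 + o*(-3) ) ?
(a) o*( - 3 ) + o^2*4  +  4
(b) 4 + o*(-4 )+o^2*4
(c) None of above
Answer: a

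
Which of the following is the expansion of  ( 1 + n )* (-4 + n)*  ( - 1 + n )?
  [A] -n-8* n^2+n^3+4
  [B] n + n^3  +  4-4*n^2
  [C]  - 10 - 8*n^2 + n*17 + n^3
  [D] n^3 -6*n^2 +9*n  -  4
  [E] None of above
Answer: E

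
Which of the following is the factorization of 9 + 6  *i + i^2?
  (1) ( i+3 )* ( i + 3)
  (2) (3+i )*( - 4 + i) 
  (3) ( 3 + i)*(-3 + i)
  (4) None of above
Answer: 1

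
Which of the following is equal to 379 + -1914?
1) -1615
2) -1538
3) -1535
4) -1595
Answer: 3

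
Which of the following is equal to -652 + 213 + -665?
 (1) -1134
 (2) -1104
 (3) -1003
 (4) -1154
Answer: 2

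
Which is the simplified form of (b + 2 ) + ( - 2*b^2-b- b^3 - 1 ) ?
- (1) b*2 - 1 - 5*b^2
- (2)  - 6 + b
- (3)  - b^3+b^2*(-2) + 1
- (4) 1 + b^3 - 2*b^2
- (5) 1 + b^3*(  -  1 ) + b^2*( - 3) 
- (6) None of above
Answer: 3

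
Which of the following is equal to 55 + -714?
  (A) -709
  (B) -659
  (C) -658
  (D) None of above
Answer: B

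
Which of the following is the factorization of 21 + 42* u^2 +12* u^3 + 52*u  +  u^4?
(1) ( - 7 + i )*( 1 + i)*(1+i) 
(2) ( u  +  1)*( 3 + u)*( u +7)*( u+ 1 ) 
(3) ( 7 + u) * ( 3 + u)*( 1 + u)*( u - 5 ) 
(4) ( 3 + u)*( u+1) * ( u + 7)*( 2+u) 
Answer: 2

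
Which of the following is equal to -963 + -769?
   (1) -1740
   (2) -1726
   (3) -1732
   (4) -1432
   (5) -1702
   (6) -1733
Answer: 3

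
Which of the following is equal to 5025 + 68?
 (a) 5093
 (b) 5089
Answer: a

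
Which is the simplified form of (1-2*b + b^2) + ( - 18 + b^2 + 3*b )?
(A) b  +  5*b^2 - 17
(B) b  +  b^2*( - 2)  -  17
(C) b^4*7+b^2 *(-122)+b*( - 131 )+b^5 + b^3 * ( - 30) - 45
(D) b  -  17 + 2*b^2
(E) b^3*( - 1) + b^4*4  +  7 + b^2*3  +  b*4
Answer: D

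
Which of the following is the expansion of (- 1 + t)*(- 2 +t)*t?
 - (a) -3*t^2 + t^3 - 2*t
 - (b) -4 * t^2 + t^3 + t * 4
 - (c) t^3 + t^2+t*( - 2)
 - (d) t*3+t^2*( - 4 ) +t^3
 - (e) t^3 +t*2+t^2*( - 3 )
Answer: e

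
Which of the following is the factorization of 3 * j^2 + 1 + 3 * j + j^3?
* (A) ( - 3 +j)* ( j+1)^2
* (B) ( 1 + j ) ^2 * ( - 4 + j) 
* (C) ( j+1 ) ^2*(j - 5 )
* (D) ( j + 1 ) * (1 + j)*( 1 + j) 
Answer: D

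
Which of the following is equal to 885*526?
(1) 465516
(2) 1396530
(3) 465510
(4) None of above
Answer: 3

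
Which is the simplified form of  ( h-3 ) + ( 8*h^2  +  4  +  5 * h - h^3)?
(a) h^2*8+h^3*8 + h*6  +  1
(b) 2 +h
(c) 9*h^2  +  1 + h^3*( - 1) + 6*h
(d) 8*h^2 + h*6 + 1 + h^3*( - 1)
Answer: d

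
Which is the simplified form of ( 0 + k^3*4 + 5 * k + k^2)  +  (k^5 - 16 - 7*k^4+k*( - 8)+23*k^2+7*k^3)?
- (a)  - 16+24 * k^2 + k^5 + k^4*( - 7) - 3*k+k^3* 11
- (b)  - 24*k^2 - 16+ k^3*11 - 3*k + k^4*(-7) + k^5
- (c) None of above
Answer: a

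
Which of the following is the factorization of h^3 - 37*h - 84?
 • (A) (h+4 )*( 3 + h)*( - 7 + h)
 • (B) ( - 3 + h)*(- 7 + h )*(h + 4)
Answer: A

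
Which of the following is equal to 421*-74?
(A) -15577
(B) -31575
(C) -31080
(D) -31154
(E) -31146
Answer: D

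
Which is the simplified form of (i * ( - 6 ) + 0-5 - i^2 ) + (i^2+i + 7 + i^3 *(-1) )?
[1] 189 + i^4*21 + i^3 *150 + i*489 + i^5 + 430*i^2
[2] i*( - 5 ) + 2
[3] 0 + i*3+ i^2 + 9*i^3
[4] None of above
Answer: 4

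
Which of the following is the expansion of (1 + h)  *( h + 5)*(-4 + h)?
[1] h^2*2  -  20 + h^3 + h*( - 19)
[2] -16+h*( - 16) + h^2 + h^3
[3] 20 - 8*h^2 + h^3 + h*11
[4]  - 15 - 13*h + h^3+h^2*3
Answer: 1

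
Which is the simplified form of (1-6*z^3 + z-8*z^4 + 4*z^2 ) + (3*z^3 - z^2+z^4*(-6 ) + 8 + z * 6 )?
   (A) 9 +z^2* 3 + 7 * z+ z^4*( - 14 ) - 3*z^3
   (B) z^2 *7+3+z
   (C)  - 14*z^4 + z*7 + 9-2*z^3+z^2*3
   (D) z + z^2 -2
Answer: A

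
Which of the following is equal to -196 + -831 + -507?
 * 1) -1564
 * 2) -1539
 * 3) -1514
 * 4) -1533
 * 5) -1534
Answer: 5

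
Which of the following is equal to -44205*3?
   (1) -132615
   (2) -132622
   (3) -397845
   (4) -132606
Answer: 1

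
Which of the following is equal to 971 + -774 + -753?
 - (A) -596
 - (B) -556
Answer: B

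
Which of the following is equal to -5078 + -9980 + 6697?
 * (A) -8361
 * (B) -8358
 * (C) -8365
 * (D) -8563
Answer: A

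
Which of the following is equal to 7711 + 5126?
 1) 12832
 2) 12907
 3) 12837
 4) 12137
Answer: 3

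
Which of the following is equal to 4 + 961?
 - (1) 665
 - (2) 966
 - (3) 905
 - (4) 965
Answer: 4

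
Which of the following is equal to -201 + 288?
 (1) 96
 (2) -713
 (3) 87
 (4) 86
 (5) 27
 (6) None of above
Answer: 3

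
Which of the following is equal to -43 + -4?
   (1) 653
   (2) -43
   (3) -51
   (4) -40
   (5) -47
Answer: 5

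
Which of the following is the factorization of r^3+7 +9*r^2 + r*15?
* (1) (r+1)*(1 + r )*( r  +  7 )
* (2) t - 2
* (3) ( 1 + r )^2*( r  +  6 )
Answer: 1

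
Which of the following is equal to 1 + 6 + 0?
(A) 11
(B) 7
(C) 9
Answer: B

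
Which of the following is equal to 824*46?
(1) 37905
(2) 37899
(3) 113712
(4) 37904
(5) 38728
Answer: 4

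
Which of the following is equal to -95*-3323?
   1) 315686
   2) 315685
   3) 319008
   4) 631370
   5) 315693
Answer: 2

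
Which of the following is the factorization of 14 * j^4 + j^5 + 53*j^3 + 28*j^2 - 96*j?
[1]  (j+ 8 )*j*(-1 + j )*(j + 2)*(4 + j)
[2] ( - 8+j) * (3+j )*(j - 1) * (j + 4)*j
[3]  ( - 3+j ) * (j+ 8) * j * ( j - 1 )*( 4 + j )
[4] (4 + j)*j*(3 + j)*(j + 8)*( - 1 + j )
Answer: 4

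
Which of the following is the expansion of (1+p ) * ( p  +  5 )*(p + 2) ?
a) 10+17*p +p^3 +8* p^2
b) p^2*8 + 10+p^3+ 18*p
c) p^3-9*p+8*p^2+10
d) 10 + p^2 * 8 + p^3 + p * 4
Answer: a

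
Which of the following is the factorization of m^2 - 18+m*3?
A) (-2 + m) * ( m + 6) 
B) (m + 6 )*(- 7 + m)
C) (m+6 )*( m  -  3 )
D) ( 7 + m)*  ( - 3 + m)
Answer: C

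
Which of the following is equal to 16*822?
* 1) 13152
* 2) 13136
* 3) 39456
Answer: 1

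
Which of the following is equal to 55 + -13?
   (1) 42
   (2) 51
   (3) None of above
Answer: 1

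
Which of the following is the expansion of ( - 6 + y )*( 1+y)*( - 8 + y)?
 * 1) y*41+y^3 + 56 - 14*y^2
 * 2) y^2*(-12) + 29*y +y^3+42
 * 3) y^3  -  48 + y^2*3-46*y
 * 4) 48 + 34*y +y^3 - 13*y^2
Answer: 4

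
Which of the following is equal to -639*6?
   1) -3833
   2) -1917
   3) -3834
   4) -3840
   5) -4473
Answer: 3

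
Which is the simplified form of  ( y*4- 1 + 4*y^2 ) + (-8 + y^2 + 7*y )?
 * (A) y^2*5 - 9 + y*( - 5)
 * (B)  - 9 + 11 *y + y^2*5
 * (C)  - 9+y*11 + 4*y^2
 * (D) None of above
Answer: B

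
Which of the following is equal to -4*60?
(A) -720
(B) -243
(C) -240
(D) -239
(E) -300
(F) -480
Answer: C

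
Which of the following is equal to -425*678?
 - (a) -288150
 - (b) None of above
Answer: a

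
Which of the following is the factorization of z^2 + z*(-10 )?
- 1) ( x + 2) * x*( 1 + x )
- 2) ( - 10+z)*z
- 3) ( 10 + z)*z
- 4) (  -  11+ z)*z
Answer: 2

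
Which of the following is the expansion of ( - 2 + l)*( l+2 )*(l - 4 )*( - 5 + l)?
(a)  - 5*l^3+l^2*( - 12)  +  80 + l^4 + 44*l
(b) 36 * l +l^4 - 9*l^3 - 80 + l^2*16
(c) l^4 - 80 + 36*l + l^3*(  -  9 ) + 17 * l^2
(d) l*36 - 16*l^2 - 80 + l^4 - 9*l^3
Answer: b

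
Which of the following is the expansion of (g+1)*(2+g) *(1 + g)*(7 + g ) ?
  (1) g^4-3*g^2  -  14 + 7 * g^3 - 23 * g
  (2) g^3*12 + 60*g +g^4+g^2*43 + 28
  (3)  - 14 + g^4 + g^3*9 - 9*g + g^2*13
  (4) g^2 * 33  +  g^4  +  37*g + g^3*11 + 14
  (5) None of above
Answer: 4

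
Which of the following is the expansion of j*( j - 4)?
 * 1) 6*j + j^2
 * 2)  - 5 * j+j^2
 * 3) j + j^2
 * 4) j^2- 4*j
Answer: 4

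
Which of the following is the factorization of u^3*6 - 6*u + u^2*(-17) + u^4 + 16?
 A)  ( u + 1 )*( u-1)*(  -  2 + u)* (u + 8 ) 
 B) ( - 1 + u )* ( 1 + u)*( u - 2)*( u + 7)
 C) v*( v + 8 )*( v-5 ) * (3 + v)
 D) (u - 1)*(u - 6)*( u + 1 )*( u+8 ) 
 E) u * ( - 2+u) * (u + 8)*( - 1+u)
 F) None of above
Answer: A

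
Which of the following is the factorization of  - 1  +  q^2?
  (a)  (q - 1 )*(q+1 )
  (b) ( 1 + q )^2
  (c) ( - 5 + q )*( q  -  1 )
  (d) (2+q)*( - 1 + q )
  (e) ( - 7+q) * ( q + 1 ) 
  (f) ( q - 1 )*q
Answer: a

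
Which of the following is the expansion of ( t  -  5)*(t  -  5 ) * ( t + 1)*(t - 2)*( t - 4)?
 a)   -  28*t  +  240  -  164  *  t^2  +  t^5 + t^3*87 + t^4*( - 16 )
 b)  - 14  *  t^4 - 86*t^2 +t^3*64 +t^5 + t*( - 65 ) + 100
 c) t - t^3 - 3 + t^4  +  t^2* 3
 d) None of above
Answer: d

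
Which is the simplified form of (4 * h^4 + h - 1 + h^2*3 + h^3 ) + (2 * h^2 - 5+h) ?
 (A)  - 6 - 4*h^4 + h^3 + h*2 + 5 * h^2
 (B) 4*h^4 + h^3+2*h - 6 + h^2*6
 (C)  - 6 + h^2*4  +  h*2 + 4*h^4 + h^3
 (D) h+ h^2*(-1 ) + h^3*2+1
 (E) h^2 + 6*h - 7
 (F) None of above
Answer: F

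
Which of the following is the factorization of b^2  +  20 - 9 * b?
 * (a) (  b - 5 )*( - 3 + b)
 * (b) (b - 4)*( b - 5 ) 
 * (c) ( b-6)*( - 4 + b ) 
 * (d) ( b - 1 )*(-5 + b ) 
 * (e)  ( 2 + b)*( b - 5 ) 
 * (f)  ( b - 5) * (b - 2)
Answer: b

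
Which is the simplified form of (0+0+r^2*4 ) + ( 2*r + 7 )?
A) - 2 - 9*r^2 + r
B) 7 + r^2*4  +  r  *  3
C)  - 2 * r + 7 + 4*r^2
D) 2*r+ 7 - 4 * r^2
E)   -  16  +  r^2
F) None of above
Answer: F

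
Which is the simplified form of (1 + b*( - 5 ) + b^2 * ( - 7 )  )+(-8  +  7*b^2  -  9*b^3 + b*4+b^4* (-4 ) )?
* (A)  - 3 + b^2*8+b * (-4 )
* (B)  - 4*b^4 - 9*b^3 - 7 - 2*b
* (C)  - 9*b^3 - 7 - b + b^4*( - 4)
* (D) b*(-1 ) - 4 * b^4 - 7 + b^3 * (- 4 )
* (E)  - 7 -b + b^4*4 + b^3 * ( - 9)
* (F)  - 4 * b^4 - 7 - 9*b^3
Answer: C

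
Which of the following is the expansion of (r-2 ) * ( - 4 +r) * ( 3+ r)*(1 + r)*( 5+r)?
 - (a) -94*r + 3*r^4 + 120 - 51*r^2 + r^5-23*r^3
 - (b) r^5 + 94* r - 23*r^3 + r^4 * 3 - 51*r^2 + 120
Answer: b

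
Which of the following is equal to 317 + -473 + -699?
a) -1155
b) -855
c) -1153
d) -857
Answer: b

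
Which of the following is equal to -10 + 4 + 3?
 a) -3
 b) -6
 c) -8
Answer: a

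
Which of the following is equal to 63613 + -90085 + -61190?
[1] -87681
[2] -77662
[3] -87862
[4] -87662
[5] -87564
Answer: 4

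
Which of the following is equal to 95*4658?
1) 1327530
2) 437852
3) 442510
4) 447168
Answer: 3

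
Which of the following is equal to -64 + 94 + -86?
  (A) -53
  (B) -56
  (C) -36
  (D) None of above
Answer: B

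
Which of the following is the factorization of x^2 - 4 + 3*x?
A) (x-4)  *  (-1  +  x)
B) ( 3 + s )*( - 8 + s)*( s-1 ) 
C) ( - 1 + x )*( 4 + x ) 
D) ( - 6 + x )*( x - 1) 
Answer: C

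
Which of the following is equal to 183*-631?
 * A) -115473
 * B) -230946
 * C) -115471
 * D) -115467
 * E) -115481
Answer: A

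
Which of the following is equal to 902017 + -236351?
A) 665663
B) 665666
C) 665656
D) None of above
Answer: B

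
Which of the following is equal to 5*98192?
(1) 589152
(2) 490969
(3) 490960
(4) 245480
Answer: 3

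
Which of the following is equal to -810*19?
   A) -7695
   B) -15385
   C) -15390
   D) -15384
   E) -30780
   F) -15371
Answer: C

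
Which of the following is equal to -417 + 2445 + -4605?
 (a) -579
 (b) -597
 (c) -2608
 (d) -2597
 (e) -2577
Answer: e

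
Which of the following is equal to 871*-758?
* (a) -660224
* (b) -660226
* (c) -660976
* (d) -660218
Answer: d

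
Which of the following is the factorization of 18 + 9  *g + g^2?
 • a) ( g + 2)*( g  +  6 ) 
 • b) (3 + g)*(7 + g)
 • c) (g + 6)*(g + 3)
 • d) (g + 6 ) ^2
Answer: c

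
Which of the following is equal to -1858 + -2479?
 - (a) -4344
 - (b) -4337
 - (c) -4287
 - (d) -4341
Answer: b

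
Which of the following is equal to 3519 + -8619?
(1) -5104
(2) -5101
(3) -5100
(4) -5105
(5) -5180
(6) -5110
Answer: 3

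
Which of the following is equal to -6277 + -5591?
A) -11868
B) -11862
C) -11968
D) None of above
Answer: A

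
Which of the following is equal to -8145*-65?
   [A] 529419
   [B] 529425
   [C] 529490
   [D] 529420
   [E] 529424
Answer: B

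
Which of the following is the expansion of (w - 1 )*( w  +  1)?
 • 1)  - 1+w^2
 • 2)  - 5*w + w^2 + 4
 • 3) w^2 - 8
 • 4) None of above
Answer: 1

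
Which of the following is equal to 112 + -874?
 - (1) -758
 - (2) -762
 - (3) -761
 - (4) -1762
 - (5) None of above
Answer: 2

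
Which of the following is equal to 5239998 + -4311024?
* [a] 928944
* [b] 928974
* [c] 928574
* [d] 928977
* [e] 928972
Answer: b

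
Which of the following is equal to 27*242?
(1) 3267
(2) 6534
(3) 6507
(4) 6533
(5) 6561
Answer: 2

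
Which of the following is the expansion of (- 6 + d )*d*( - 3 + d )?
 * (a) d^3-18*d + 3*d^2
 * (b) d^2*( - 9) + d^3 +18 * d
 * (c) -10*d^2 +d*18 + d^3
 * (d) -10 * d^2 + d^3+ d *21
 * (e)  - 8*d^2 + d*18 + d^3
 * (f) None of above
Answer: b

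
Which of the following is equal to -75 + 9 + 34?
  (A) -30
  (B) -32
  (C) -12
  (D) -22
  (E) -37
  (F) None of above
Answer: B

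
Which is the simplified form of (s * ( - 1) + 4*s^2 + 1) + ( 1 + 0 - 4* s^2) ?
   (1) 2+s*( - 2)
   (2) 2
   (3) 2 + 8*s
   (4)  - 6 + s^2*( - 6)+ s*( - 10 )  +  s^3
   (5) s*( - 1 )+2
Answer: 5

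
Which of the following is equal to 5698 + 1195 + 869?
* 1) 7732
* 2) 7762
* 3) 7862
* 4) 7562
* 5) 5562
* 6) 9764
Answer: 2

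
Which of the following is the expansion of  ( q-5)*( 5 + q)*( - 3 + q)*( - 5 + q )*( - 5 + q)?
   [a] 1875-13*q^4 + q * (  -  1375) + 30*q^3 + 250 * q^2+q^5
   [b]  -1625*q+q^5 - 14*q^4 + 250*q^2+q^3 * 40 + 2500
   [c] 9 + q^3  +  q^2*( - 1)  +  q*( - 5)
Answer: a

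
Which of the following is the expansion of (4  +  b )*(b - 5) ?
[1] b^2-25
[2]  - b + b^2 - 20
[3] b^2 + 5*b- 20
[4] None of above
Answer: 2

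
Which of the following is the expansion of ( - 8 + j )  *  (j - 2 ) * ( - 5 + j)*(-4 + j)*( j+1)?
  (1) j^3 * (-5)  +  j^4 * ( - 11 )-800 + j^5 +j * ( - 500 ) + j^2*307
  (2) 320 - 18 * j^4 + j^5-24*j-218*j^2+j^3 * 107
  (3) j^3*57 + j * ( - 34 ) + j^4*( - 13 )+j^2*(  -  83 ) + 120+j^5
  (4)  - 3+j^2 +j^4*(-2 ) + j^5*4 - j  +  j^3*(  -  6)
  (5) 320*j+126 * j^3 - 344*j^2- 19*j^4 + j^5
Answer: 2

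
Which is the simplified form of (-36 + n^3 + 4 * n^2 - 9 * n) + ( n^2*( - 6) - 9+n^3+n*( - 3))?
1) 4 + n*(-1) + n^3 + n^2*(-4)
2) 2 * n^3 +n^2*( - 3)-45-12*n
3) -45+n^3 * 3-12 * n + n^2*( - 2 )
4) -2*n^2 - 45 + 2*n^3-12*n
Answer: 4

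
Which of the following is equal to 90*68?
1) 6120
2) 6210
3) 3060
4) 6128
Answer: 1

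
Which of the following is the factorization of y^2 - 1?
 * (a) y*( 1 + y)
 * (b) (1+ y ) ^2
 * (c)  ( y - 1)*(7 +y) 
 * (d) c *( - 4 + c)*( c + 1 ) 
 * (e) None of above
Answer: e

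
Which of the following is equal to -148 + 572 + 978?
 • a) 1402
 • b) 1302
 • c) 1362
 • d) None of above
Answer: a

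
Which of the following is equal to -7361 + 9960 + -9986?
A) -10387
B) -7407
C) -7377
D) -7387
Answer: D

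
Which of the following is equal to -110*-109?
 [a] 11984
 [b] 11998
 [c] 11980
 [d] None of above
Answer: d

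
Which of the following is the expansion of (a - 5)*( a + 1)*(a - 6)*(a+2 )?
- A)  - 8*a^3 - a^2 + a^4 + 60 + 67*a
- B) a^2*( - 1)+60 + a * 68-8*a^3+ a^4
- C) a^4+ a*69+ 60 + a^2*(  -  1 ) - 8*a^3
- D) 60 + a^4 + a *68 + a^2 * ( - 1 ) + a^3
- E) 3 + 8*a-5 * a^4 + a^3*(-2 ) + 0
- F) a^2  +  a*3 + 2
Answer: B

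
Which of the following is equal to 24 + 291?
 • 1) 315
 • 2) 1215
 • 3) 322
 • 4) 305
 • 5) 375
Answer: 1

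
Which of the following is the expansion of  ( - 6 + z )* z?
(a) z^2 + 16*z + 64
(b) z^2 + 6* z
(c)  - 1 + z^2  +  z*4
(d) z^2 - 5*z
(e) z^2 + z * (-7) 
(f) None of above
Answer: f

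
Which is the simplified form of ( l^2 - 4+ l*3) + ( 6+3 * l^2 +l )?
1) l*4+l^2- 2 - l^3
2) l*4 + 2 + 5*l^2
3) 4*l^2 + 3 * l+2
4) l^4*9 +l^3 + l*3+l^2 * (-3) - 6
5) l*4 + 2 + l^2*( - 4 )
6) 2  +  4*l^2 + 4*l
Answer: 6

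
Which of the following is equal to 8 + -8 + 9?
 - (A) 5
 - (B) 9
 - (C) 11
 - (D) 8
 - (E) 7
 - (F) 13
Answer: B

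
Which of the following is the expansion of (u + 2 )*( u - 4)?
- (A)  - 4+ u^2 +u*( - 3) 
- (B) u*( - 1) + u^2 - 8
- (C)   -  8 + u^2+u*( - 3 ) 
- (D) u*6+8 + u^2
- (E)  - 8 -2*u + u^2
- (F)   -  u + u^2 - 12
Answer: E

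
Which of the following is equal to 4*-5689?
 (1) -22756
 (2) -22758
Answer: 1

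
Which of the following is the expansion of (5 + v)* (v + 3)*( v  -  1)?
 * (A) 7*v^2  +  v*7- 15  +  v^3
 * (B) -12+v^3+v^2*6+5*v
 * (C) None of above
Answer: A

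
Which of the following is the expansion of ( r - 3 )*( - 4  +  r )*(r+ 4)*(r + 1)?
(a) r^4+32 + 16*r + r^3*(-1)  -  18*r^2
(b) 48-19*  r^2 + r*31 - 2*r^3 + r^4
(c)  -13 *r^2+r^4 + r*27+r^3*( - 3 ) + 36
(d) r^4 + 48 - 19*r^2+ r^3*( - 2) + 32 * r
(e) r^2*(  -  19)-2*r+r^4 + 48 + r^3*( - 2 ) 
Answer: d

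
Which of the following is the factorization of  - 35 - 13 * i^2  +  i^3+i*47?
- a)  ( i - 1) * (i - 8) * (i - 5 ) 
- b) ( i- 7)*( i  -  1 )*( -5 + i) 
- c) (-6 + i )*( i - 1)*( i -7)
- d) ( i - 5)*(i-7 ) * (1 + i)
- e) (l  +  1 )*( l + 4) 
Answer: b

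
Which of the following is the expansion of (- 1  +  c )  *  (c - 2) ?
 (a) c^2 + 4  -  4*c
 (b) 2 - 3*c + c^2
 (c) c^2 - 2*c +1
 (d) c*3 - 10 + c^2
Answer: b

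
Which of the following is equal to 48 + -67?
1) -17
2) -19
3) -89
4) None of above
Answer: 2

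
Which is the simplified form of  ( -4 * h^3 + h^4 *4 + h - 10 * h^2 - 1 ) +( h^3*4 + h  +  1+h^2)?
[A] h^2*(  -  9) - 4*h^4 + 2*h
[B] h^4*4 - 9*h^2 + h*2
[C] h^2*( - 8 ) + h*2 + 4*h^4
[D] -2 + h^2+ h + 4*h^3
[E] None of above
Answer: B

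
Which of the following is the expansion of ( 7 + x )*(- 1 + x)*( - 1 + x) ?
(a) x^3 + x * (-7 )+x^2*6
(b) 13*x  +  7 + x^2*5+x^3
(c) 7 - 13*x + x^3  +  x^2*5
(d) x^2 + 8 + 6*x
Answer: c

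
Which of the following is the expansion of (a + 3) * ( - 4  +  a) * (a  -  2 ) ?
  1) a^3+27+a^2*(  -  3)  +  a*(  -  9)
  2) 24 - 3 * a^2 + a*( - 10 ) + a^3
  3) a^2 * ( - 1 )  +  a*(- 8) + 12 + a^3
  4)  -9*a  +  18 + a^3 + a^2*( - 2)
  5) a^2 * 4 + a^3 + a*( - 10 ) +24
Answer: 2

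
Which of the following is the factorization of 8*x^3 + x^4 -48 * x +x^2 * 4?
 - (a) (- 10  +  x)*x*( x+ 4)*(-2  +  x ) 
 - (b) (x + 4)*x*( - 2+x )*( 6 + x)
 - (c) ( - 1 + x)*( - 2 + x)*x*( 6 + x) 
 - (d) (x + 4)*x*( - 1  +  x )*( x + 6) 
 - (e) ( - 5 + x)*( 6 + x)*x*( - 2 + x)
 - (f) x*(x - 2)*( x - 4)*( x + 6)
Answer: b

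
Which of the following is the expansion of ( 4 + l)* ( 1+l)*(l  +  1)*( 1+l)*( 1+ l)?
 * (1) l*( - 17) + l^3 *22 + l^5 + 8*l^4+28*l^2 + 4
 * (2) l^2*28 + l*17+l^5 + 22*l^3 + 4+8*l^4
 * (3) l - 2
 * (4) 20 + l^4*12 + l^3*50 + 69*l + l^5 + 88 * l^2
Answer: 2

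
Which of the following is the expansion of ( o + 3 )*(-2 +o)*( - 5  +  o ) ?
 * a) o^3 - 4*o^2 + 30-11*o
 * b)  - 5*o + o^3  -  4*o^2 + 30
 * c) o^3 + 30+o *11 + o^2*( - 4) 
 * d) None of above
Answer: a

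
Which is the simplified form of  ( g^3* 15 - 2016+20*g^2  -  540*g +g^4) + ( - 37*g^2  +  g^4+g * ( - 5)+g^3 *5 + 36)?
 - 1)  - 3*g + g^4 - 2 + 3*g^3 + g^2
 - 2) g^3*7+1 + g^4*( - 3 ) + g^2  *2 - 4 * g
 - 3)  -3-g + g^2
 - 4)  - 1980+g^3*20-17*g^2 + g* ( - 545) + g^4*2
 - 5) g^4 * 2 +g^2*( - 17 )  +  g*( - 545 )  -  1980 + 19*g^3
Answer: 4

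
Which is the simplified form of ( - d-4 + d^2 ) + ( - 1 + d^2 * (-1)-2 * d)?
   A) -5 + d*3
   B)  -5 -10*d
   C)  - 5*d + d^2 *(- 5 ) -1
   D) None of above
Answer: D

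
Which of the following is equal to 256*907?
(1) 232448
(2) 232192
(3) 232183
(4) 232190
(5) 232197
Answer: 2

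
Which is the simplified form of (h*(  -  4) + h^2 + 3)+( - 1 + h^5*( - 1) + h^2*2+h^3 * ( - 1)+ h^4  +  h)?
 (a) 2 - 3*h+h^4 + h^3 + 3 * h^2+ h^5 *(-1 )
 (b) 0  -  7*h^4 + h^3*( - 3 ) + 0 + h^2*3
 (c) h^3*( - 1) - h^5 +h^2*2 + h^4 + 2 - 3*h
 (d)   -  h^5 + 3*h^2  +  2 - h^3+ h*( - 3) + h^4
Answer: d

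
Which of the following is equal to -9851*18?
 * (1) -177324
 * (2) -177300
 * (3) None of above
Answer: 3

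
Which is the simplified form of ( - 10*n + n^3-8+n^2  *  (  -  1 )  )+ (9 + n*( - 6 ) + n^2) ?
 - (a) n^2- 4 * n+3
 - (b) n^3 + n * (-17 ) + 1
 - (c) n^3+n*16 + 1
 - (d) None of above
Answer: d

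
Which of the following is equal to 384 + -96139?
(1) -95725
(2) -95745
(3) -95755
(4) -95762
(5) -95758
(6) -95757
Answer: 3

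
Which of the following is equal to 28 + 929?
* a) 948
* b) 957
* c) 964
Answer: b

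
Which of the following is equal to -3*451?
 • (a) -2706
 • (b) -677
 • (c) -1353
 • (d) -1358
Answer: c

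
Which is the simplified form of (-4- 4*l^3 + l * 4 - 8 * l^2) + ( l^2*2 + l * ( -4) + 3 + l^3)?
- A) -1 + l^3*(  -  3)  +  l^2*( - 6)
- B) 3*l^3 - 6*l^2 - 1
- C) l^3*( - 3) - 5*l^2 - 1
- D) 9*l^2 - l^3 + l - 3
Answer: A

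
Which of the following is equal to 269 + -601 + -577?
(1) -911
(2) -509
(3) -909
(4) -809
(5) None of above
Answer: 3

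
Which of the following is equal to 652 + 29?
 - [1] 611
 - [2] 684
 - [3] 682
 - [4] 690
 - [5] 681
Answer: 5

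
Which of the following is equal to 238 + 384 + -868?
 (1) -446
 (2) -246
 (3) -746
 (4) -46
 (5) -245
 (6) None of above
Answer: 2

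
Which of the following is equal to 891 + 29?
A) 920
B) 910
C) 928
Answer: A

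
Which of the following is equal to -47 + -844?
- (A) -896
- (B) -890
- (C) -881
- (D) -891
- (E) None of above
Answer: D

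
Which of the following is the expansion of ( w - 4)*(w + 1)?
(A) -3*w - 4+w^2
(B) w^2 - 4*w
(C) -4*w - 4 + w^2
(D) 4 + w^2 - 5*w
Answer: A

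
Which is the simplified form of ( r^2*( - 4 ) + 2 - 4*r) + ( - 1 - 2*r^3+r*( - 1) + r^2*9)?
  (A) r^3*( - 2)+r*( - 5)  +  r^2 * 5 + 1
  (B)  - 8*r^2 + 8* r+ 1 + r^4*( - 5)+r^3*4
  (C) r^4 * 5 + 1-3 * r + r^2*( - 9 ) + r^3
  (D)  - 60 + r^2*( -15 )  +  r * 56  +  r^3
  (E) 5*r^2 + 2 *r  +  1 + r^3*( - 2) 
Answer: A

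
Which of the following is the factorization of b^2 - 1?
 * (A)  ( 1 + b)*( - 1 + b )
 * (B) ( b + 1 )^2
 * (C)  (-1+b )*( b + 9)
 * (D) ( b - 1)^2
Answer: A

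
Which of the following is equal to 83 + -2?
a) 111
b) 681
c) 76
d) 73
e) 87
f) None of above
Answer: f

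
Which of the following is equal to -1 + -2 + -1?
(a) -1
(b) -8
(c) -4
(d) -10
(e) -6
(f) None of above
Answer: c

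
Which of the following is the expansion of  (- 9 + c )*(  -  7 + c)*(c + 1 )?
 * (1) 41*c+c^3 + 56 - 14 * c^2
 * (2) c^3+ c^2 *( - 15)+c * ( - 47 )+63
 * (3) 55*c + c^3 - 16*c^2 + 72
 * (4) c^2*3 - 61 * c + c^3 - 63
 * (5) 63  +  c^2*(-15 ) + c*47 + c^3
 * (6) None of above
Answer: 5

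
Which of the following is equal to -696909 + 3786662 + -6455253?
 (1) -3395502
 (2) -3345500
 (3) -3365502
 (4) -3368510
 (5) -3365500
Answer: 5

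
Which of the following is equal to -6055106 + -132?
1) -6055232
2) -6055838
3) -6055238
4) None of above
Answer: 3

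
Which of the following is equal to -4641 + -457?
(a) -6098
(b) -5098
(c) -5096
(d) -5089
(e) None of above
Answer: b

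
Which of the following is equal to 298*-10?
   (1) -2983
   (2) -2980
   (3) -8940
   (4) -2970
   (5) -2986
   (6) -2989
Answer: 2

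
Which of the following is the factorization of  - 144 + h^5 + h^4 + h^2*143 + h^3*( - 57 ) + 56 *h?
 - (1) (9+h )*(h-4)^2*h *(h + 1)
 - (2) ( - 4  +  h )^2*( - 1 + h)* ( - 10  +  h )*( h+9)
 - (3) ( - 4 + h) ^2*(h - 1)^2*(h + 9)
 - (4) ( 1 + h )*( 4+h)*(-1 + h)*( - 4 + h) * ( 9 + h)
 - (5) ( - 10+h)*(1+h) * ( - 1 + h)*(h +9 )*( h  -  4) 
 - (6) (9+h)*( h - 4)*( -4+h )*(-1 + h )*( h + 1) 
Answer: 6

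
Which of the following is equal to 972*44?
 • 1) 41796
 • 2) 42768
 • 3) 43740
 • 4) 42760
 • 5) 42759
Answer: 2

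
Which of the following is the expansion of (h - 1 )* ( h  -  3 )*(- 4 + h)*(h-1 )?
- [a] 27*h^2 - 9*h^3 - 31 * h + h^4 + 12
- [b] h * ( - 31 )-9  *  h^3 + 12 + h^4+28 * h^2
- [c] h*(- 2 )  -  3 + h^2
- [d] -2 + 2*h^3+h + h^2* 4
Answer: a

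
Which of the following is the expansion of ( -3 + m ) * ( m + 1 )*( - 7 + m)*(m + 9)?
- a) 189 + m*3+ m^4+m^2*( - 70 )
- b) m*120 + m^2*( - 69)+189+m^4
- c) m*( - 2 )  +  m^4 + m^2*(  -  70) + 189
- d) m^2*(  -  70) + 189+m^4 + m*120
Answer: d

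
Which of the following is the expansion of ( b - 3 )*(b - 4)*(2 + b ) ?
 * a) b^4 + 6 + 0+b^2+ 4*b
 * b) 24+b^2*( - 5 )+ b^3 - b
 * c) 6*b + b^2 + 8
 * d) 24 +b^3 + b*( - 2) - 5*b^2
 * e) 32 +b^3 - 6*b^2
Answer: d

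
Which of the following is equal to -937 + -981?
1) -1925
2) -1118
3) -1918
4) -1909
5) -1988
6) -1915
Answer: 3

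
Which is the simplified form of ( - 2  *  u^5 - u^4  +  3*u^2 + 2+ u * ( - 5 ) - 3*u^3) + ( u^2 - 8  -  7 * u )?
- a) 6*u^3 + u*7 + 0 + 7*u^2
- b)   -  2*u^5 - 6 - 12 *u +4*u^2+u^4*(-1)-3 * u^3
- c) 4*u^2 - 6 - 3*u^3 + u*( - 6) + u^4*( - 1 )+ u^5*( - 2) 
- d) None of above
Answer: b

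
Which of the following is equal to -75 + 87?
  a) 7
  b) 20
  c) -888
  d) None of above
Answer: d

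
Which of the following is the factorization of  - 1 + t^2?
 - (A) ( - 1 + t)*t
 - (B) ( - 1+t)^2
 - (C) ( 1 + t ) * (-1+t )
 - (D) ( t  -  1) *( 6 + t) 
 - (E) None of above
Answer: C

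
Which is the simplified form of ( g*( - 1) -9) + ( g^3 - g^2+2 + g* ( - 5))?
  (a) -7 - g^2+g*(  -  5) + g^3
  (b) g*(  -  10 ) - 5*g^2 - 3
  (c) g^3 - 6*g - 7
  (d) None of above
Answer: d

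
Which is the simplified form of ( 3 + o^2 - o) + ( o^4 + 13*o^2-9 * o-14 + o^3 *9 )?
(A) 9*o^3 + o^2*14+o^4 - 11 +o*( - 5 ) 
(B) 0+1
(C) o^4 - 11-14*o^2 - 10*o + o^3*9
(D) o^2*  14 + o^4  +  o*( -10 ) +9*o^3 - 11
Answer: D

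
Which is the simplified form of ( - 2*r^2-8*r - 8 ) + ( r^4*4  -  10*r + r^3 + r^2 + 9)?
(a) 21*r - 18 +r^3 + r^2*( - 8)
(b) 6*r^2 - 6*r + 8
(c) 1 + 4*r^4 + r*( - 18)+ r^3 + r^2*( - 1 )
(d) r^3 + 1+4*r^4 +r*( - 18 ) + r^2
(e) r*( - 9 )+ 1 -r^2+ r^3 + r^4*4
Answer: c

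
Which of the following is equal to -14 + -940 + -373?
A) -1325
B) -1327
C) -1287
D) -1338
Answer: B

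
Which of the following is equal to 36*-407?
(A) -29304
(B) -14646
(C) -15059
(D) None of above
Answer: D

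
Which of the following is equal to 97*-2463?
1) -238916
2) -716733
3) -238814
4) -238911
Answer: 4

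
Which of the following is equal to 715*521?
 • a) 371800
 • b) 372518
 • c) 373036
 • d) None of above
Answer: d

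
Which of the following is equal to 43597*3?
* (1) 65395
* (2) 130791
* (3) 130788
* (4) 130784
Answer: 2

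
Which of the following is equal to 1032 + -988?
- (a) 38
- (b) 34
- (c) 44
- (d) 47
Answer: c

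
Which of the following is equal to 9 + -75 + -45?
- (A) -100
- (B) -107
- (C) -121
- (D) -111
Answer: D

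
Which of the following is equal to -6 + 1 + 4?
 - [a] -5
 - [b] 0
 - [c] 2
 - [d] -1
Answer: d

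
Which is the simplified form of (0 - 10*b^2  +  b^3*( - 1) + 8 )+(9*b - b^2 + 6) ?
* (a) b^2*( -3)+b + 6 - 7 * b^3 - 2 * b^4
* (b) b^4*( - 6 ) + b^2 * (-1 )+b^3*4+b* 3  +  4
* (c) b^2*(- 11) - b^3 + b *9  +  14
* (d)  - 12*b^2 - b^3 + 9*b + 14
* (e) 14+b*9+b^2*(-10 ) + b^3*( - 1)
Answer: c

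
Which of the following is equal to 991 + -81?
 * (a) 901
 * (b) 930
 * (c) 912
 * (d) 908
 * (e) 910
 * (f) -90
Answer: e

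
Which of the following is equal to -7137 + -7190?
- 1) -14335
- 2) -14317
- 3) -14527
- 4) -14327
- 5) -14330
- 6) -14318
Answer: 4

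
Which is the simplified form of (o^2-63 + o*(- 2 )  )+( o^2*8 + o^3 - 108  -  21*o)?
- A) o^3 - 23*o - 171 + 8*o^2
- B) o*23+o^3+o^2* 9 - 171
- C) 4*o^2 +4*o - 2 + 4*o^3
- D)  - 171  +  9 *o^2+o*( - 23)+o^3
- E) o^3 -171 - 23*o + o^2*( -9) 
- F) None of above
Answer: D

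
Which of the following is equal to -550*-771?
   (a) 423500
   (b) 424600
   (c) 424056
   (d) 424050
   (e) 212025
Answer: d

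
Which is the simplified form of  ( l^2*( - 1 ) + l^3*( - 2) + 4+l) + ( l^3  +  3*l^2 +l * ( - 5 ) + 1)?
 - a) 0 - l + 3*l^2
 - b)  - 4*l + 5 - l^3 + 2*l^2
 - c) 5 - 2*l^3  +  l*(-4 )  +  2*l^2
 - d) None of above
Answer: b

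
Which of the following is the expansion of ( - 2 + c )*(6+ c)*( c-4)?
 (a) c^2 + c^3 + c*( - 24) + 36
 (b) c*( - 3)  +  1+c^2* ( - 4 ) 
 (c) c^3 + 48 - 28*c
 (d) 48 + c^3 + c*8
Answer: c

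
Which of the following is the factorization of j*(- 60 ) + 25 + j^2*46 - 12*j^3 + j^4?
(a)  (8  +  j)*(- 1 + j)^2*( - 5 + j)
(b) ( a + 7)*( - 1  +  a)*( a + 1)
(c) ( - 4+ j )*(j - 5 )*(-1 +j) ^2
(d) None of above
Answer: d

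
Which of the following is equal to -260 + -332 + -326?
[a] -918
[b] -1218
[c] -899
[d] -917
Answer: a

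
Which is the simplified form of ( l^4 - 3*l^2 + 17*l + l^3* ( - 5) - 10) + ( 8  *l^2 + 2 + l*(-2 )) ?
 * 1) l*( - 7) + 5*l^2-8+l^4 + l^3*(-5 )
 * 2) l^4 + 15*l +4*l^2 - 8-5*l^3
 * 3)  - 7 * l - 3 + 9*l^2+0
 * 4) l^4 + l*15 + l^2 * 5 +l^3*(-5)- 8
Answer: 4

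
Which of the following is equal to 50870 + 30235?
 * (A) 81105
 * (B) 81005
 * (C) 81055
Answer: A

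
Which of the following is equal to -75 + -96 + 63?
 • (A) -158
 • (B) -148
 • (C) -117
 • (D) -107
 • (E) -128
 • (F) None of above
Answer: F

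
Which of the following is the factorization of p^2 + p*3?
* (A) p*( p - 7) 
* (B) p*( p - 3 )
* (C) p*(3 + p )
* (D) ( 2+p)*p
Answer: C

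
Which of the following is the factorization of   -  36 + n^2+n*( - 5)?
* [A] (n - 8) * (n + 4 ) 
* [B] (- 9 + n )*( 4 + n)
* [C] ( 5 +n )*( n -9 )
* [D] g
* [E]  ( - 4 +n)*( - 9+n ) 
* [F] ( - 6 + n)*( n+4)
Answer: B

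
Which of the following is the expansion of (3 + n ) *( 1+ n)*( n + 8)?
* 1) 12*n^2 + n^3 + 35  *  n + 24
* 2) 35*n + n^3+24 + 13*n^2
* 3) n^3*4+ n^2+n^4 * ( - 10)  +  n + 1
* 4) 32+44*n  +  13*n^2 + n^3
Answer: 1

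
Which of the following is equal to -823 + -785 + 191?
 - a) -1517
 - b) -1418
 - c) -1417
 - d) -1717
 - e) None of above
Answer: c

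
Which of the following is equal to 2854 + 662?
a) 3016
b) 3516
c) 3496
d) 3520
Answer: b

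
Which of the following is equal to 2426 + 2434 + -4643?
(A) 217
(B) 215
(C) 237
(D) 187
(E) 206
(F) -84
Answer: A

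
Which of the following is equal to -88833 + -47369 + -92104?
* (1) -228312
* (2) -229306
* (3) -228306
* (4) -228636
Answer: 3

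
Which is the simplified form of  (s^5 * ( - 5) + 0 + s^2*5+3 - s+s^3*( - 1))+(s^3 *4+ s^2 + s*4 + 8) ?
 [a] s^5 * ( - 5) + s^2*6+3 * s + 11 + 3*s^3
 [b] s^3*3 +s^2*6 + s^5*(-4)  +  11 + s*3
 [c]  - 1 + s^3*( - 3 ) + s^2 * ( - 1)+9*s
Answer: a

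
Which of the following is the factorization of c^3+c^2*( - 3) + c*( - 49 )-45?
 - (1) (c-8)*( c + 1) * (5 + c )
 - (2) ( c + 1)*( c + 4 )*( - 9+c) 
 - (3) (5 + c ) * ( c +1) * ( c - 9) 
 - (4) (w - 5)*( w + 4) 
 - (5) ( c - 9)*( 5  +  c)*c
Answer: 3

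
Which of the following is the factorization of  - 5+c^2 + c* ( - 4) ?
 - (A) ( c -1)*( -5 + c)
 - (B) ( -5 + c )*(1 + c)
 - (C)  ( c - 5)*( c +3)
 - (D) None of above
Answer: B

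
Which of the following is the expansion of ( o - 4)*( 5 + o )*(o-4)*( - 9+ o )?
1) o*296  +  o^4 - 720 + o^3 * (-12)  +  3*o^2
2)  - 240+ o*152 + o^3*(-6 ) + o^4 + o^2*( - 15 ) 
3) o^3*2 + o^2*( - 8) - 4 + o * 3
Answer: 1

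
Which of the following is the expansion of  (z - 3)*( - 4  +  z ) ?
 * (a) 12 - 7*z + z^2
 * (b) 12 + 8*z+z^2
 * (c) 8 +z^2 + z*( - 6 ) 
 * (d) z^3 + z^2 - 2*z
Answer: a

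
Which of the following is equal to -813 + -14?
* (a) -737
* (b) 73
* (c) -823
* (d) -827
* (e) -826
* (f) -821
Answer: d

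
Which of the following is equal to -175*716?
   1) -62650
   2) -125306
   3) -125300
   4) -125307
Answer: 3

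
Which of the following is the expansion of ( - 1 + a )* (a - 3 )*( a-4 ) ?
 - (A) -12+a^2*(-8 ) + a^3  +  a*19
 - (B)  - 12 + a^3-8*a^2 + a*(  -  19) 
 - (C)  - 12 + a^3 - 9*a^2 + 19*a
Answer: A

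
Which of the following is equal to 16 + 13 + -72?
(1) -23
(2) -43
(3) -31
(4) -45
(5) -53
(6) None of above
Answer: 2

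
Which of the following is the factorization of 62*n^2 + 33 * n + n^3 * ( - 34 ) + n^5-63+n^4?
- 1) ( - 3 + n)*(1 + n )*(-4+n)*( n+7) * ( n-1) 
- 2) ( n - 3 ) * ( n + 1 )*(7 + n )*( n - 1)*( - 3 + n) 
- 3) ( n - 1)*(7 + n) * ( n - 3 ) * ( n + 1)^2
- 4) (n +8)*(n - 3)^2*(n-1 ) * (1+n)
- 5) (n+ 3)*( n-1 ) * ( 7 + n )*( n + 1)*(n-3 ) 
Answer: 2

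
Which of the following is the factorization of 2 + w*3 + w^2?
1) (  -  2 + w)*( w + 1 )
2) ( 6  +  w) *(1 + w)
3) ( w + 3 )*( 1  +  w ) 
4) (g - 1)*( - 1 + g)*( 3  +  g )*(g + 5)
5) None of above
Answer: 5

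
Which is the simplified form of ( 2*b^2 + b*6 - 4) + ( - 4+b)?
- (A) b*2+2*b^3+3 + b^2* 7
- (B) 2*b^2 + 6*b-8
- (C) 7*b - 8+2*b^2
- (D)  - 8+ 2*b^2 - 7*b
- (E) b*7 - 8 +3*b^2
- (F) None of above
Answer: C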